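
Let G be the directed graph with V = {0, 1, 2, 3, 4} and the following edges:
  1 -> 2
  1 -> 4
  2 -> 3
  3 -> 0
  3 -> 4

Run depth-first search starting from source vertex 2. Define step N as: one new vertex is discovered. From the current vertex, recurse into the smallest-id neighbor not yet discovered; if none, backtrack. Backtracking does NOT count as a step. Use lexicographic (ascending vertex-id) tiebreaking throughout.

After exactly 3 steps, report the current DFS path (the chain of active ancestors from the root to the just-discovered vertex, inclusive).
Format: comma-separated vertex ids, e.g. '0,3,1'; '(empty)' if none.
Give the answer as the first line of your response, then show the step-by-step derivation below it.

2,3,0

step 1: discover 2; path=2; order=2
step 2: discover 3; path=2>3; order=2,3
step 3: discover 0; path=2>3>0; order=2,3,0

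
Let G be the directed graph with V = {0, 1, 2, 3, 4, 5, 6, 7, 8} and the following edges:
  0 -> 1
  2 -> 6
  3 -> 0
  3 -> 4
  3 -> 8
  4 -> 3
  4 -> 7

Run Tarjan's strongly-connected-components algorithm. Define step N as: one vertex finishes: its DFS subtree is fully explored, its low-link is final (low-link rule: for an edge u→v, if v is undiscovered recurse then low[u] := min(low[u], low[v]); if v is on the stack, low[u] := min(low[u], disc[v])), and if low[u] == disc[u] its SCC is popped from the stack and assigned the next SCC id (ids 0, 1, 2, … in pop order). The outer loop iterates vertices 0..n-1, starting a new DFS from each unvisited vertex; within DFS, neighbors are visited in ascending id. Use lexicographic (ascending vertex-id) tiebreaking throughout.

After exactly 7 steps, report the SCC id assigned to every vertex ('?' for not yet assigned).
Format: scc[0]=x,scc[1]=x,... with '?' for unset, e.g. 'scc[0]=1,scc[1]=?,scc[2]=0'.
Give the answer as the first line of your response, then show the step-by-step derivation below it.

scc[0]=1,scc[1]=0,scc[2]=3,scc[3]=?,scc[4]=?,scc[5]=?,scc[6]=2,scc[7]=4,scc[8]=5

step 1: low=(low[0]=0,low[1]=1,low[2]=?,low[3]=?,low[4]=?,low[5]=?,low[6]=?,low[7]=?,low[8]=?); scc=(scc[0]=?,scc[1]=0,scc[2]=?,scc[3]=?,scc[4]=?,scc[5]=?,scc[6]=?,scc[7]=?,scc[8]=?)
step 2: low=(low[0]=0,low[1]=1,low[2]=?,low[3]=?,low[4]=?,low[5]=?,low[6]=?,low[7]=?,low[8]=?); scc=(scc[0]=1,scc[1]=0,scc[2]=?,scc[3]=?,scc[4]=?,scc[5]=?,scc[6]=?,scc[7]=?,scc[8]=?)
step 3: low=(low[0]=0,low[1]=1,low[2]=2,low[3]=?,low[4]=?,low[5]=?,low[6]=3,low[7]=?,low[8]=?); scc=(scc[0]=1,scc[1]=0,scc[2]=?,scc[3]=?,scc[4]=?,scc[5]=?,scc[6]=2,scc[7]=?,scc[8]=?)
step 4: low=(low[0]=0,low[1]=1,low[2]=2,low[3]=?,low[4]=?,low[5]=?,low[6]=3,low[7]=?,low[8]=?); scc=(scc[0]=1,scc[1]=0,scc[2]=3,scc[3]=?,scc[4]=?,scc[5]=?,scc[6]=2,scc[7]=?,scc[8]=?)
step 5: low=(low[0]=0,low[1]=1,low[2]=2,low[3]=4,low[4]=4,low[5]=?,low[6]=3,low[7]=6,low[8]=?); scc=(scc[0]=1,scc[1]=0,scc[2]=3,scc[3]=?,scc[4]=?,scc[5]=?,scc[6]=2,scc[7]=4,scc[8]=?)
step 6: low=(low[0]=0,low[1]=1,low[2]=2,low[3]=4,low[4]=4,low[5]=?,low[6]=3,low[7]=6,low[8]=?); scc=(scc[0]=1,scc[1]=0,scc[2]=3,scc[3]=?,scc[4]=?,scc[5]=?,scc[6]=2,scc[7]=4,scc[8]=?)
step 7: low=(low[0]=0,low[1]=1,low[2]=2,low[3]=4,low[4]=4,low[5]=?,low[6]=3,low[7]=6,low[8]=7); scc=(scc[0]=1,scc[1]=0,scc[2]=3,scc[3]=?,scc[4]=?,scc[5]=?,scc[6]=2,scc[7]=4,scc[8]=5)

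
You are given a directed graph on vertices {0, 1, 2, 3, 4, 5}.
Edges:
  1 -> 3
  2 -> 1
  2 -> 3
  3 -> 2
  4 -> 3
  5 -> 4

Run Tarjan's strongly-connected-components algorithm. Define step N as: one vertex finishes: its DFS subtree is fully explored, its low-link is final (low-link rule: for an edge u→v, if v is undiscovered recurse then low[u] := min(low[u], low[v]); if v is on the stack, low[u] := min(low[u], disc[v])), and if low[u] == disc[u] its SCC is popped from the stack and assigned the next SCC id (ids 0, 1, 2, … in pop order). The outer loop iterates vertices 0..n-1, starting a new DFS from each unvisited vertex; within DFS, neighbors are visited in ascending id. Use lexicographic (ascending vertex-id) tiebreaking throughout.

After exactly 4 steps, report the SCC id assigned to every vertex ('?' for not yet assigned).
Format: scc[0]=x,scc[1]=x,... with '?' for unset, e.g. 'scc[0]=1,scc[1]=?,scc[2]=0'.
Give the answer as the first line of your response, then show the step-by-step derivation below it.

scc[0]=0,scc[1]=1,scc[2]=1,scc[3]=1,scc[4]=?,scc[5]=?

step 1: low=(low[0]=0,low[1]=?,low[2]=?,low[3]=?,low[4]=?,low[5]=?); scc=(scc[0]=0,scc[1]=?,scc[2]=?,scc[3]=?,scc[4]=?,scc[5]=?)
step 2: low=(low[0]=0,low[1]=1,low[2]=1,low[3]=2,low[4]=?,low[5]=?); scc=(scc[0]=0,scc[1]=?,scc[2]=?,scc[3]=?,scc[4]=?,scc[5]=?)
step 3: low=(low[0]=0,low[1]=1,low[2]=1,low[3]=1,low[4]=?,low[5]=?); scc=(scc[0]=0,scc[1]=?,scc[2]=?,scc[3]=?,scc[4]=?,scc[5]=?)
step 4: low=(low[0]=0,low[1]=1,low[2]=1,low[3]=1,low[4]=?,low[5]=?); scc=(scc[0]=0,scc[1]=1,scc[2]=1,scc[3]=1,scc[4]=?,scc[5]=?)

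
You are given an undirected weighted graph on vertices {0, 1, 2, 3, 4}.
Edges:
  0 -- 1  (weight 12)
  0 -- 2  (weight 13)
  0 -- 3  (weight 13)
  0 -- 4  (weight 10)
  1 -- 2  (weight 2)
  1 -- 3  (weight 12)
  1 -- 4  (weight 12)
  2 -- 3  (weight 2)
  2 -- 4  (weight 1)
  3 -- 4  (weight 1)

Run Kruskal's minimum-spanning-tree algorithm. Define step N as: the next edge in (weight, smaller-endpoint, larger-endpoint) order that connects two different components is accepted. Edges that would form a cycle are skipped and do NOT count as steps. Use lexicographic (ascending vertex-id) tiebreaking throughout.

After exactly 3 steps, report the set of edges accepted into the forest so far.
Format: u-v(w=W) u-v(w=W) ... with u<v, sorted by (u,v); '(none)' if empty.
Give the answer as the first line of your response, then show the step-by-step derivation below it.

1-2(w=2) 2-4(w=1) 3-4(w=1)

step 1: add edge 2-4 (w=1); MST = {2-4(w=1)}
step 2: add edge 3-4 (w=1); MST = {2-4(w=1) 3-4(w=1)}
step 3: add edge 1-2 (w=2); MST = {1-2(w=2) 2-4(w=1) 3-4(w=1)}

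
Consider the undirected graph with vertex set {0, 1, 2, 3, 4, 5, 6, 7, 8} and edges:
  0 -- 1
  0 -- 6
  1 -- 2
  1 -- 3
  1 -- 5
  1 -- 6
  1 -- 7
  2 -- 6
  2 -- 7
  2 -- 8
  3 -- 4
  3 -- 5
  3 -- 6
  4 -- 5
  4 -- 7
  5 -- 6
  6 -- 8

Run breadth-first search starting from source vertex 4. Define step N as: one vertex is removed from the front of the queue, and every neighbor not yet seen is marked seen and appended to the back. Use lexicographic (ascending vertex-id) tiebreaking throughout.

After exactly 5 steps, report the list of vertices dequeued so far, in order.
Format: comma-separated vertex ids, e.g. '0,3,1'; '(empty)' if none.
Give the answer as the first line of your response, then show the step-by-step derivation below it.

4,3,5,7,1

step 1: dequeue 4; queue=[3,5,7]; order=4
step 2: dequeue 3; queue=[5,7,1,6]; order=4,3
step 3: dequeue 5; queue=[7,1,6]; order=4,3,5
step 4: dequeue 7; queue=[1,6,2]; order=4,3,5,7
step 5: dequeue 1; queue=[6,2,0]; order=4,3,5,7,1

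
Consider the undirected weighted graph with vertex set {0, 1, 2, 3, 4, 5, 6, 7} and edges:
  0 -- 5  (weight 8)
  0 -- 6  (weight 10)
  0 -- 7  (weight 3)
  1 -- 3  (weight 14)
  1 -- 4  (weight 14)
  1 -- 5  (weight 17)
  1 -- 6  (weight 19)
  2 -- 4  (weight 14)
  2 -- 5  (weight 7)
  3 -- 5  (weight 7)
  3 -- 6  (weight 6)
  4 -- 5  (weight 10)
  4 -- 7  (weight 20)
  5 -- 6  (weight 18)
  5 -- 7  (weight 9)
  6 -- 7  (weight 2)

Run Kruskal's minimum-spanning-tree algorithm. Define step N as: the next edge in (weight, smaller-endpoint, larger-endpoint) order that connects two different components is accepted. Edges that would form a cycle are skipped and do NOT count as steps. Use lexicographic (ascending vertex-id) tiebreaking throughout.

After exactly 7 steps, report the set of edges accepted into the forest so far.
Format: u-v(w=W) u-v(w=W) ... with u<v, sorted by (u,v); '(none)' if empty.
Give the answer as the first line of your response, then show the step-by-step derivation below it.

0-7(w=3) 1-3(w=14) 2-5(w=7) 3-5(w=7) 3-6(w=6) 4-5(w=10) 6-7(w=2)

step 1: add edge 6-7 (w=2); MST = {6-7(w=2)}
step 2: add edge 0-7 (w=3); MST = {0-7(w=3) 6-7(w=2)}
step 3: add edge 3-6 (w=6); MST = {0-7(w=3) 3-6(w=6) 6-7(w=2)}
step 4: add edge 2-5 (w=7); MST = {0-7(w=3) 2-5(w=7) 3-6(w=6) 6-7(w=2)}
step 5: add edge 3-5 (w=7); MST = {0-7(w=3) 2-5(w=7) 3-5(w=7) 3-6(w=6) 6-7(w=2)}
step 6: add edge 4-5 (w=10); MST = {0-7(w=3) 2-5(w=7) 3-5(w=7) 3-6(w=6) 4-5(w=10) 6-7(w=2)}
step 7: add edge 1-3 (w=14); MST = {0-7(w=3) 1-3(w=14) 2-5(w=7) 3-5(w=7) 3-6(w=6) 4-5(w=10) 6-7(w=2)}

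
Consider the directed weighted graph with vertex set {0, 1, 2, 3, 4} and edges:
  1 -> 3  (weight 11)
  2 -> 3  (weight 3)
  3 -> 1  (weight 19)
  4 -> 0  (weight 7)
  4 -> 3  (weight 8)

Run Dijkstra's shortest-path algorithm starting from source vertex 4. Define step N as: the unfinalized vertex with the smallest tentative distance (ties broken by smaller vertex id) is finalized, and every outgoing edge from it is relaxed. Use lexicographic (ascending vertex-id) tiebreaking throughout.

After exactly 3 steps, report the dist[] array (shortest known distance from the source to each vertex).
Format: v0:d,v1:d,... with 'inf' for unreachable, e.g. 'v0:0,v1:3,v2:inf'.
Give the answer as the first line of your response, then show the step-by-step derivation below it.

v0:7,v1:27,v2:inf,v3:8,v4:0

step 1: dist = v0:7,v1:inf,v2:inf,v3:8,v4:0
step 2: dist = v0:7,v1:inf,v2:inf,v3:8,v4:0
step 3: dist = v0:7,v1:27,v2:inf,v3:8,v4:0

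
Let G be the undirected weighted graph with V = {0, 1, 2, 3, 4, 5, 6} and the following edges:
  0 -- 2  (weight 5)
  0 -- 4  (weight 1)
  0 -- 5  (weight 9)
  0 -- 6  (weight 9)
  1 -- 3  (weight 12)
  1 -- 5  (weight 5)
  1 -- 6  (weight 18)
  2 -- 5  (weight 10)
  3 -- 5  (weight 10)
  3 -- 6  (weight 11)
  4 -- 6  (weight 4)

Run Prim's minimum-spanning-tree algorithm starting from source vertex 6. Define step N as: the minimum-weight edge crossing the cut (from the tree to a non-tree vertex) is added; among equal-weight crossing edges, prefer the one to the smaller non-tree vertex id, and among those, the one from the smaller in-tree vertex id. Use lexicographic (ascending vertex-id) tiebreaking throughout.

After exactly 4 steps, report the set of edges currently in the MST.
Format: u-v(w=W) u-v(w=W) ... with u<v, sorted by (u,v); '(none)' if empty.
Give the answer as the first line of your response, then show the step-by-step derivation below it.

0-2(w=5) 0-4(w=1) 0-5(w=9) 4-6(w=4)

step 1: add edge 4-6 (w=4); MST = {4-6(w=4)}
step 2: add edge 0-4 (w=1); MST = {0-4(w=1) 4-6(w=4)}
step 3: add edge 0-2 (w=5); MST = {0-2(w=5) 0-4(w=1) 4-6(w=4)}
step 4: add edge 0-5 (w=9); MST = {0-2(w=5) 0-4(w=1) 0-5(w=9) 4-6(w=4)}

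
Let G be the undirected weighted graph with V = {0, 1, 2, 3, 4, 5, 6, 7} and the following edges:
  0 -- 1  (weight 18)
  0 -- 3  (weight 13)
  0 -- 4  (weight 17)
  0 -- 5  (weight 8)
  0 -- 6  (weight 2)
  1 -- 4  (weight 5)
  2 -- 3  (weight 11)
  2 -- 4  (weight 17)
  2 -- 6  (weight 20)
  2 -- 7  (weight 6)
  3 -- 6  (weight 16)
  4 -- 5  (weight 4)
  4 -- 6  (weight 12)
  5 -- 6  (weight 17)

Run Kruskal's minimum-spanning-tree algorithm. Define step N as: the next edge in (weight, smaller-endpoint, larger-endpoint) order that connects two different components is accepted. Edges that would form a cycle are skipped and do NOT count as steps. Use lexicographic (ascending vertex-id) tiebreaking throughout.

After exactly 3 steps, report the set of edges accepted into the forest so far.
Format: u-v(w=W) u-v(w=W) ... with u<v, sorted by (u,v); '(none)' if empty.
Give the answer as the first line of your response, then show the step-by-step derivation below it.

0-6(w=2) 1-4(w=5) 4-5(w=4)

step 1: add edge 0-6 (w=2); MST = {0-6(w=2)}
step 2: add edge 4-5 (w=4); MST = {0-6(w=2) 4-5(w=4)}
step 3: add edge 1-4 (w=5); MST = {0-6(w=2) 1-4(w=5) 4-5(w=4)}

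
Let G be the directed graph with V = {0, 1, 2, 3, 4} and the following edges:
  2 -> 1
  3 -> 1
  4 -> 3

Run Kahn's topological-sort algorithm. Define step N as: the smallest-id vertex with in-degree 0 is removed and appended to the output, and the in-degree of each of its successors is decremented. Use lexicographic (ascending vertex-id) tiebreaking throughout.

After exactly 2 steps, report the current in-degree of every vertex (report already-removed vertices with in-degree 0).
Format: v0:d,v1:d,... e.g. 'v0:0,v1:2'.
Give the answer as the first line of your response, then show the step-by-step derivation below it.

v0:0,v1:1,v2:0,v3:1,v4:0

step 1: output 0; order=[0]; indeg=(0,2,0,1,0)
step 2: output 2; order=[0,2]; indeg=(0,1,0,1,0)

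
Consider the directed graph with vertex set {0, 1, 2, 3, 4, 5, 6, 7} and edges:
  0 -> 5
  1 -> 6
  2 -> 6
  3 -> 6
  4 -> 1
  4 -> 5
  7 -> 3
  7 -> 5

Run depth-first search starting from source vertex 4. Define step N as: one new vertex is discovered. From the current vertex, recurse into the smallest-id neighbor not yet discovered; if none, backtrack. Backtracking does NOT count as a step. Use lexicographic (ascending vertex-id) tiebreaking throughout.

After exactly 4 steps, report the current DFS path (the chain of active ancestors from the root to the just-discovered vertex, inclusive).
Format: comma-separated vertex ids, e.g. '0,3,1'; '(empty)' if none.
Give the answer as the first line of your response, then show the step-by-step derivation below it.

4,5

step 1: discover 4; path=4; order=4
step 2: discover 1; path=4>1; order=4,1
step 3: discover 6; path=4>1>6; order=4,1,6
step 4: discover 5; path=4>5; order=4,1,6,5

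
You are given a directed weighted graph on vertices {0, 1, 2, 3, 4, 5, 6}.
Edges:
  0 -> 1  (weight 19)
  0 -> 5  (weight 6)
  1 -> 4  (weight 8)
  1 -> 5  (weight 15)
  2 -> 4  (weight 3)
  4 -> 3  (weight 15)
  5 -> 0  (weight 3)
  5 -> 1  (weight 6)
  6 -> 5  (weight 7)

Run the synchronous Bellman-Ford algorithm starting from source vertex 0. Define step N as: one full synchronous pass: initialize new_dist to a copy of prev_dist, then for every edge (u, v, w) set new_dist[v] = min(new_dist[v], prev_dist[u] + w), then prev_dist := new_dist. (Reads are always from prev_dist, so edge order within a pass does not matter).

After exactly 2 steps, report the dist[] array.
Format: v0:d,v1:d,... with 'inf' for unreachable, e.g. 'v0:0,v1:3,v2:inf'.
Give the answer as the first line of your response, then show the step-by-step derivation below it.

v0:0,v1:12,v2:inf,v3:inf,v4:27,v5:6,v6:inf

step 1: dist = v0:0,v1:19,v2:inf,v3:inf,v4:inf,v5:6,v6:inf
step 2: dist = v0:0,v1:12,v2:inf,v3:inf,v4:27,v5:6,v6:inf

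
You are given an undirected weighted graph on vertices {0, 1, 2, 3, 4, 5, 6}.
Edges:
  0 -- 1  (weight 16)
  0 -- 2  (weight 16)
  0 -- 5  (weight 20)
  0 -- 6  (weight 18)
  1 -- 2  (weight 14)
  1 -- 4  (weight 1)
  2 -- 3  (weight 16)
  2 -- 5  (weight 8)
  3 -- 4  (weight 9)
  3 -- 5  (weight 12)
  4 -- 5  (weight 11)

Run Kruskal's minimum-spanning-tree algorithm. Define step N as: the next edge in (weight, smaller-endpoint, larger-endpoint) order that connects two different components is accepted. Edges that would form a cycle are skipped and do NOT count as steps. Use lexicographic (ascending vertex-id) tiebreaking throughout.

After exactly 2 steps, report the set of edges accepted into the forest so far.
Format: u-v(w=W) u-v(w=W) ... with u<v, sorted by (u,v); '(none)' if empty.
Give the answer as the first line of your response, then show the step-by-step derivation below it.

1-4(w=1) 2-5(w=8)

step 1: add edge 1-4 (w=1); MST = {1-4(w=1)}
step 2: add edge 2-5 (w=8); MST = {1-4(w=1) 2-5(w=8)}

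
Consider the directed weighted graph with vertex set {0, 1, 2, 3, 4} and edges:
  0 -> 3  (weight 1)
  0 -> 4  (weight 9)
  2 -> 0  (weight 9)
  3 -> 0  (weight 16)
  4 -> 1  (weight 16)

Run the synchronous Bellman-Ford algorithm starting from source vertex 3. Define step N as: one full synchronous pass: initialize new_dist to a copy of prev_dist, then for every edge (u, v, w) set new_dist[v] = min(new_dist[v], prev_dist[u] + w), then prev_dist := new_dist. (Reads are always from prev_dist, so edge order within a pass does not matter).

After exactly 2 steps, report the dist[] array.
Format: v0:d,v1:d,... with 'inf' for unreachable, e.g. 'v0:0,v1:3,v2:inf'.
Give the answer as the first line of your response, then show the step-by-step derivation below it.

v0:16,v1:inf,v2:inf,v3:0,v4:25

step 1: dist = v0:16,v1:inf,v2:inf,v3:0,v4:inf
step 2: dist = v0:16,v1:inf,v2:inf,v3:0,v4:25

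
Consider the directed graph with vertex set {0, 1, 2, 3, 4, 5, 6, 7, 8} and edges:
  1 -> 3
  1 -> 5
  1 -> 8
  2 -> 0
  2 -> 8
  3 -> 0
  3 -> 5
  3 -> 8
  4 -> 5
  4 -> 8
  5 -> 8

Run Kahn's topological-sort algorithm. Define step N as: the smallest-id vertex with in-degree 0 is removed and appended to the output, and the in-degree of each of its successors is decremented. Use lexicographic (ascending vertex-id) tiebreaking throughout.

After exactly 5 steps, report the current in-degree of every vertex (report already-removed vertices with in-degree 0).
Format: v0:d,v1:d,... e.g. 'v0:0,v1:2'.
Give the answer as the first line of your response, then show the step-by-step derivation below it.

v0:0,v1:0,v2:0,v3:0,v4:0,v5:0,v6:0,v7:0,v8:1

step 1: output 1; order=[1]; indeg=(2,0,0,0,0,2,0,0,4)
step 2: output 2; order=[1,2]; indeg=(1,0,0,0,0,2,0,0,3)
step 3: output 3; order=[1,2,3]; indeg=(0,0,0,0,0,1,0,0,2)
step 4: output 0; order=[1,2,3,0]; indeg=(0,0,0,0,0,1,0,0,2)
step 5: output 4; order=[1,2,3,0,4]; indeg=(0,0,0,0,0,0,0,0,1)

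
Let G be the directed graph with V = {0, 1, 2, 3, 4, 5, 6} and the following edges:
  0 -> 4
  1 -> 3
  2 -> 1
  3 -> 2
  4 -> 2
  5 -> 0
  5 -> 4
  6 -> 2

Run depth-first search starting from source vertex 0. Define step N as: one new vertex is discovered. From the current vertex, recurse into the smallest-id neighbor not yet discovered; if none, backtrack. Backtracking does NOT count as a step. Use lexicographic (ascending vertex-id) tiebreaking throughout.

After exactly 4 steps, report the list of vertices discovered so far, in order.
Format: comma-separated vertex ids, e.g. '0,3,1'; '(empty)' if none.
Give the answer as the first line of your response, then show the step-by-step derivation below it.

0,4,2,1

step 1: discover 0; path=0; order=0
step 2: discover 4; path=0>4; order=0,4
step 3: discover 2; path=0>4>2; order=0,4,2
step 4: discover 1; path=0>4>2>1; order=0,4,2,1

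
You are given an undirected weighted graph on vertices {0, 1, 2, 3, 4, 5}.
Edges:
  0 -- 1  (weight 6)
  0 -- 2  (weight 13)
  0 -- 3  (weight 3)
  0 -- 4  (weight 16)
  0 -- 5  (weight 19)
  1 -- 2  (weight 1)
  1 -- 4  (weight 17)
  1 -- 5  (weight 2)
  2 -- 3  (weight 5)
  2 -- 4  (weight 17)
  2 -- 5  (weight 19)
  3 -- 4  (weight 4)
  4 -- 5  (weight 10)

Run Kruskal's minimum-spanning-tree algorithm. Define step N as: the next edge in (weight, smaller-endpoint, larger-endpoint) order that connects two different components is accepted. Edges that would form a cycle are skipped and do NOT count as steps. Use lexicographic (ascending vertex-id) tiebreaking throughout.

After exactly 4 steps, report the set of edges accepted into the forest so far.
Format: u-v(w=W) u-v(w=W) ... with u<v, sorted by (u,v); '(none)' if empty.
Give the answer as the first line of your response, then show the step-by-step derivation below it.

0-3(w=3) 1-2(w=1) 1-5(w=2) 3-4(w=4)

step 1: add edge 1-2 (w=1); MST = {1-2(w=1)}
step 2: add edge 1-5 (w=2); MST = {1-2(w=1) 1-5(w=2)}
step 3: add edge 0-3 (w=3); MST = {0-3(w=3) 1-2(w=1) 1-5(w=2)}
step 4: add edge 3-4 (w=4); MST = {0-3(w=3) 1-2(w=1) 1-5(w=2) 3-4(w=4)}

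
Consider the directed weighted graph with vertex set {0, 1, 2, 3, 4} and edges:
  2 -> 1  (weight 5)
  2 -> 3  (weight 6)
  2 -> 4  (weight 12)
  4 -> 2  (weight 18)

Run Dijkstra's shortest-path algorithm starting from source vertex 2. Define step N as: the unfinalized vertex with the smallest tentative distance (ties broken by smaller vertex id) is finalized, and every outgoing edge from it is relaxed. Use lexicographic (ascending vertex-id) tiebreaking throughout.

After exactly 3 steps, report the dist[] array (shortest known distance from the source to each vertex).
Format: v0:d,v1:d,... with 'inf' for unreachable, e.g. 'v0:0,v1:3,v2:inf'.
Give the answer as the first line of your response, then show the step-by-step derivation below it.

v0:inf,v1:5,v2:0,v3:6,v4:12

step 1: dist = v0:inf,v1:5,v2:0,v3:6,v4:12
step 2: dist = v0:inf,v1:5,v2:0,v3:6,v4:12
step 3: dist = v0:inf,v1:5,v2:0,v3:6,v4:12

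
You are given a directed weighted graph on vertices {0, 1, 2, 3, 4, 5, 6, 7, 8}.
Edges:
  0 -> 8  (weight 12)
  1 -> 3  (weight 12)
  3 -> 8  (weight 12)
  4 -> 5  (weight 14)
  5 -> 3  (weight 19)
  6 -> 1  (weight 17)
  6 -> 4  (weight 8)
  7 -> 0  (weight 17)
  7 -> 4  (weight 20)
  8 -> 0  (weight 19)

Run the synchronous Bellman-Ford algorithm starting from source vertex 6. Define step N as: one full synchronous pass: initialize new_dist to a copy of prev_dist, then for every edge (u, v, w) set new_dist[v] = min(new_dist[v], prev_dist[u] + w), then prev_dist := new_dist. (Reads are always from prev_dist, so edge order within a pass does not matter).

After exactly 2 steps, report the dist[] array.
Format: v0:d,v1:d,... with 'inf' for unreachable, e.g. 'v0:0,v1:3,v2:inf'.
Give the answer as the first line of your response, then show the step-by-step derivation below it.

v0:inf,v1:17,v2:inf,v3:29,v4:8,v5:22,v6:0,v7:inf,v8:inf

step 1: dist = v0:inf,v1:17,v2:inf,v3:inf,v4:8,v5:inf,v6:0,v7:inf,v8:inf
step 2: dist = v0:inf,v1:17,v2:inf,v3:29,v4:8,v5:22,v6:0,v7:inf,v8:inf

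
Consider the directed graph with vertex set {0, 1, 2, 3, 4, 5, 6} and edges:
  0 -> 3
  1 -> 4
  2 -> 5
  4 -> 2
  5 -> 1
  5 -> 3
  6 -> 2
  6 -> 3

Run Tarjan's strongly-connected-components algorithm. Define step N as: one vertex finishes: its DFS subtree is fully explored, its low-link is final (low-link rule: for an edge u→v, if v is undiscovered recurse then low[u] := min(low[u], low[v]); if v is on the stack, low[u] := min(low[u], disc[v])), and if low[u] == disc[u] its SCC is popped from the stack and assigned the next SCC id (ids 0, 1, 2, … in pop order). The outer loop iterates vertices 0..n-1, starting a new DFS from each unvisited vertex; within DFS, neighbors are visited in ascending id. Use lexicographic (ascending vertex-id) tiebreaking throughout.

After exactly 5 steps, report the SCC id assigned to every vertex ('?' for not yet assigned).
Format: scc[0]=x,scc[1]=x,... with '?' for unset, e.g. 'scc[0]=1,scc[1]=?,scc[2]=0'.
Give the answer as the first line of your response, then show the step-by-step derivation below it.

scc[0]=1,scc[1]=?,scc[2]=?,scc[3]=0,scc[4]=?,scc[5]=?,scc[6]=?

step 1: low=(low[0]=0,low[1]=?,low[2]=?,low[3]=1,low[4]=?,low[5]=?,low[6]=?); scc=(scc[0]=?,scc[1]=?,scc[2]=?,scc[3]=0,scc[4]=?,scc[5]=?,scc[6]=?)
step 2: low=(low[0]=0,low[1]=?,low[2]=?,low[3]=1,low[4]=?,low[5]=?,low[6]=?); scc=(scc[0]=1,scc[1]=?,scc[2]=?,scc[3]=0,scc[4]=?,scc[5]=?,scc[6]=?)
step 3: low=(low[0]=0,low[1]=2,low[2]=4,low[3]=1,low[4]=3,low[5]=2,low[6]=?); scc=(scc[0]=1,scc[1]=?,scc[2]=?,scc[3]=0,scc[4]=?,scc[5]=?,scc[6]=?)
step 4: low=(low[0]=0,low[1]=2,low[2]=2,low[3]=1,low[4]=3,low[5]=2,low[6]=?); scc=(scc[0]=1,scc[1]=?,scc[2]=?,scc[3]=0,scc[4]=?,scc[5]=?,scc[6]=?)
step 5: low=(low[0]=0,low[1]=2,low[2]=2,low[3]=1,low[4]=2,low[5]=2,low[6]=?); scc=(scc[0]=1,scc[1]=?,scc[2]=?,scc[3]=0,scc[4]=?,scc[5]=?,scc[6]=?)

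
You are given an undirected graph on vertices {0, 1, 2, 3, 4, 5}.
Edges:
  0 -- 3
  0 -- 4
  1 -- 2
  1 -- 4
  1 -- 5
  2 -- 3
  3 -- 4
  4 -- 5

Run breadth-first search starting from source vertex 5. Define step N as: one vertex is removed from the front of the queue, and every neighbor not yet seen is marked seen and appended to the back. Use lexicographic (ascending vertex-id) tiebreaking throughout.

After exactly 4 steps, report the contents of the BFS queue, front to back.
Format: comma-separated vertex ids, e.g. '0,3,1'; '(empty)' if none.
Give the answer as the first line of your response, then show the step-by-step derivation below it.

0,3

step 1: dequeue 5; queue=[1,4]; order=5
step 2: dequeue 1; queue=[4,2]; order=5,1
step 3: dequeue 4; queue=[2,0,3]; order=5,1,4
step 4: dequeue 2; queue=[0,3]; order=5,1,4,2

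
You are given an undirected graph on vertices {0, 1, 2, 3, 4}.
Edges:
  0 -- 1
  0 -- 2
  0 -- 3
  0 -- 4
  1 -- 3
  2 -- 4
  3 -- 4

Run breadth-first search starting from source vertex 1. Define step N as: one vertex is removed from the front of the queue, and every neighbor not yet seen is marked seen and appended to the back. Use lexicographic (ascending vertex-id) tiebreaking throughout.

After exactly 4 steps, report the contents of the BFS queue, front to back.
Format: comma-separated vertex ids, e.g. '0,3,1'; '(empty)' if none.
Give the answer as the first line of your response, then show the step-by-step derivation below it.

4

step 1: dequeue 1; queue=[0,3]; order=1
step 2: dequeue 0; queue=[3,2,4]; order=1,0
step 3: dequeue 3; queue=[2,4]; order=1,0,3
step 4: dequeue 2; queue=[4]; order=1,0,3,2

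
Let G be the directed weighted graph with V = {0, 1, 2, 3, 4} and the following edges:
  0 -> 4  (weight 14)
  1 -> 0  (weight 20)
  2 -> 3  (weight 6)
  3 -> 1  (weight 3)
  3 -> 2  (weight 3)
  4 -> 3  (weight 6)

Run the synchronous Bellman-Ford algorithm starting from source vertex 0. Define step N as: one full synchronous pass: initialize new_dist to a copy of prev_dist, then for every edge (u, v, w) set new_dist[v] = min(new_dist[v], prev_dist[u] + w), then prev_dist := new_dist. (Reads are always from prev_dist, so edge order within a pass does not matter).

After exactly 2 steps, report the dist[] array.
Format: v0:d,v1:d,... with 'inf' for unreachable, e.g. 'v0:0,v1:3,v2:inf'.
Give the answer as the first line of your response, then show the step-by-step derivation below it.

v0:0,v1:inf,v2:inf,v3:20,v4:14

step 1: dist = v0:0,v1:inf,v2:inf,v3:inf,v4:14
step 2: dist = v0:0,v1:inf,v2:inf,v3:20,v4:14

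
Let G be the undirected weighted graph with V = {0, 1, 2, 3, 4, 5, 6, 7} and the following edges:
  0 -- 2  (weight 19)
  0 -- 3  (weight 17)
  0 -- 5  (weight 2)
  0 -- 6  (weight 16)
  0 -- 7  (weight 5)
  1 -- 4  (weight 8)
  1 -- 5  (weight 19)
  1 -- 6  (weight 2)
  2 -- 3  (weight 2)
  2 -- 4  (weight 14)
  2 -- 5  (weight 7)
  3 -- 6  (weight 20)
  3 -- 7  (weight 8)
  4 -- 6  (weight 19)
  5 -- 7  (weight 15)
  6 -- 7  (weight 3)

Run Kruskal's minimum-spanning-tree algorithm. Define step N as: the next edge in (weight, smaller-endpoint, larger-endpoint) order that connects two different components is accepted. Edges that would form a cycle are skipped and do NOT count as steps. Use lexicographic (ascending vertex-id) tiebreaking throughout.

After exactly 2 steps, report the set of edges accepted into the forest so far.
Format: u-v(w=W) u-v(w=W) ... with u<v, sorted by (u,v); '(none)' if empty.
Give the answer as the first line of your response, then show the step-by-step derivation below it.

0-5(w=2) 1-6(w=2)

step 1: add edge 0-5 (w=2); MST = {0-5(w=2)}
step 2: add edge 1-6 (w=2); MST = {0-5(w=2) 1-6(w=2)}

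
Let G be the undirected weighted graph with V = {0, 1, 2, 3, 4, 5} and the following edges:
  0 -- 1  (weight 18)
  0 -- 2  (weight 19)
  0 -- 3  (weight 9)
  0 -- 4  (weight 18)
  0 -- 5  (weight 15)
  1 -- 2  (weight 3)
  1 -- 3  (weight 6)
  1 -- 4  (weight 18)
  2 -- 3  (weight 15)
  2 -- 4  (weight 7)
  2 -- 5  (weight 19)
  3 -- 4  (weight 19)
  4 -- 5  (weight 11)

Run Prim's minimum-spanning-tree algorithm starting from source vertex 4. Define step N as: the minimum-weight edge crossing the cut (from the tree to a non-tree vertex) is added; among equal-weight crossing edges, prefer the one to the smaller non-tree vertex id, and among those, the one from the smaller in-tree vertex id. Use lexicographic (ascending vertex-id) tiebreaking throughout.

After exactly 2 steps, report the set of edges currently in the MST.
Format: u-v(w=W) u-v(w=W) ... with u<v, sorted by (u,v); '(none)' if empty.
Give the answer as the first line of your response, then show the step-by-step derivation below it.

1-2(w=3) 2-4(w=7)

step 1: add edge 2-4 (w=7); MST = {2-4(w=7)}
step 2: add edge 1-2 (w=3); MST = {1-2(w=3) 2-4(w=7)}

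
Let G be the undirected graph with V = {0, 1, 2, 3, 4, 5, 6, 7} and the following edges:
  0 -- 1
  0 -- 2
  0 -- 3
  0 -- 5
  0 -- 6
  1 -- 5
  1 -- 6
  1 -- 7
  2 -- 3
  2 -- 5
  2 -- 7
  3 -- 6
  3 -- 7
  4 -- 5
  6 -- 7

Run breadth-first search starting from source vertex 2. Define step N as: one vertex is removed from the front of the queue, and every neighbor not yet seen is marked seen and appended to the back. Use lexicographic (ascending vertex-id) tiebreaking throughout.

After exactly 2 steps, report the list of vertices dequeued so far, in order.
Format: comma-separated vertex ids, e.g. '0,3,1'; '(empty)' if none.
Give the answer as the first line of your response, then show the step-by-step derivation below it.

2,0

step 1: dequeue 2; queue=[0,3,5,7]; order=2
step 2: dequeue 0; queue=[3,5,7,1,6]; order=2,0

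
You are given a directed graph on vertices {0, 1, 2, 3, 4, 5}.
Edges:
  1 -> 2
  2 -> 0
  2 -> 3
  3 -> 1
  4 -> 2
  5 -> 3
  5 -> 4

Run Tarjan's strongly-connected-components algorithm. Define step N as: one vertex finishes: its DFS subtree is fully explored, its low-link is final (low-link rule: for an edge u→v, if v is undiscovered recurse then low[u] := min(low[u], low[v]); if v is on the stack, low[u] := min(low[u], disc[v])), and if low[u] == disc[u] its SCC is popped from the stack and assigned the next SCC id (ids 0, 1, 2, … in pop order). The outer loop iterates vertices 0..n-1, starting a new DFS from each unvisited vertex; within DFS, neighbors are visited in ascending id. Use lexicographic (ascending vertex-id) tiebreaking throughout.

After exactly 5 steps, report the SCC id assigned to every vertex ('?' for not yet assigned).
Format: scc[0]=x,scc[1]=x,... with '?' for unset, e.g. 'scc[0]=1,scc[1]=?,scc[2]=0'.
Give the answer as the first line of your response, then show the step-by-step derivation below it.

scc[0]=0,scc[1]=1,scc[2]=1,scc[3]=1,scc[4]=2,scc[5]=?

step 1: low=(low[0]=0,low[1]=?,low[2]=?,low[3]=?,low[4]=?,low[5]=?); scc=(scc[0]=0,scc[1]=?,scc[2]=?,scc[3]=?,scc[4]=?,scc[5]=?)
step 2: low=(low[0]=0,low[1]=1,low[2]=2,low[3]=1,low[4]=?,low[5]=?); scc=(scc[0]=0,scc[1]=?,scc[2]=?,scc[3]=?,scc[4]=?,scc[5]=?)
step 3: low=(low[0]=0,low[1]=1,low[2]=1,low[3]=1,low[4]=?,low[5]=?); scc=(scc[0]=0,scc[1]=?,scc[2]=?,scc[3]=?,scc[4]=?,scc[5]=?)
step 4: low=(low[0]=0,low[1]=1,low[2]=1,low[3]=1,low[4]=?,low[5]=?); scc=(scc[0]=0,scc[1]=1,scc[2]=1,scc[3]=1,scc[4]=?,scc[5]=?)
step 5: low=(low[0]=0,low[1]=1,low[2]=1,low[3]=1,low[4]=4,low[5]=?); scc=(scc[0]=0,scc[1]=1,scc[2]=1,scc[3]=1,scc[4]=2,scc[5]=?)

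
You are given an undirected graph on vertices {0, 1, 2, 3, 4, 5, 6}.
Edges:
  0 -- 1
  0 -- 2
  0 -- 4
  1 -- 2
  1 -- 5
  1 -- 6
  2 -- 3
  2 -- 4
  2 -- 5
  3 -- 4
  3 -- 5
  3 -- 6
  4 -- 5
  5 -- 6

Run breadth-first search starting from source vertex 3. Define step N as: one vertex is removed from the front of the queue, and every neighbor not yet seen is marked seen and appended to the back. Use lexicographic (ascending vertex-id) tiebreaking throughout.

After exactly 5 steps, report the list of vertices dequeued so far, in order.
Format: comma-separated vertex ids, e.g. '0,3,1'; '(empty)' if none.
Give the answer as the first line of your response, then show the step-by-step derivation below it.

3,2,4,5,6

step 1: dequeue 3; queue=[2,4,5,6]; order=3
step 2: dequeue 2; queue=[4,5,6,0,1]; order=3,2
step 3: dequeue 4; queue=[5,6,0,1]; order=3,2,4
step 4: dequeue 5; queue=[6,0,1]; order=3,2,4,5
step 5: dequeue 6; queue=[0,1]; order=3,2,4,5,6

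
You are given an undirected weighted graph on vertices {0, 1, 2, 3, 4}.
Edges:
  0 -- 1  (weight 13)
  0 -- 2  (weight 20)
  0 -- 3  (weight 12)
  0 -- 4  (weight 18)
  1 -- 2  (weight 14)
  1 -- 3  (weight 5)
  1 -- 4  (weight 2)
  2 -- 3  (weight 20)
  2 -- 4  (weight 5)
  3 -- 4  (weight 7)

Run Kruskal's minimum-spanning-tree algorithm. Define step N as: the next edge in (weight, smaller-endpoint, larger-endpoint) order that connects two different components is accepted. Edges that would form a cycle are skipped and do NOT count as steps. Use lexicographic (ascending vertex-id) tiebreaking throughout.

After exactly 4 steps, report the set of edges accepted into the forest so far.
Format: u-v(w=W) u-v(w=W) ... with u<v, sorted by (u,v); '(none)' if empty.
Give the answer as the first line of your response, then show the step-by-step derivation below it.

0-3(w=12) 1-3(w=5) 1-4(w=2) 2-4(w=5)

step 1: add edge 1-4 (w=2); MST = {1-4(w=2)}
step 2: add edge 1-3 (w=5); MST = {1-3(w=5) 1-4(w=2)}
step 3: add edge 2-4 (w=5); MST = {1-3(w=5) 1-4(w=2) 2-4(w=5)}
step 4: add edge 0-3 (w=12); MST = {0-3(w=12) 1-3(w=5) 1-4(w=2) 2-4(w=5)}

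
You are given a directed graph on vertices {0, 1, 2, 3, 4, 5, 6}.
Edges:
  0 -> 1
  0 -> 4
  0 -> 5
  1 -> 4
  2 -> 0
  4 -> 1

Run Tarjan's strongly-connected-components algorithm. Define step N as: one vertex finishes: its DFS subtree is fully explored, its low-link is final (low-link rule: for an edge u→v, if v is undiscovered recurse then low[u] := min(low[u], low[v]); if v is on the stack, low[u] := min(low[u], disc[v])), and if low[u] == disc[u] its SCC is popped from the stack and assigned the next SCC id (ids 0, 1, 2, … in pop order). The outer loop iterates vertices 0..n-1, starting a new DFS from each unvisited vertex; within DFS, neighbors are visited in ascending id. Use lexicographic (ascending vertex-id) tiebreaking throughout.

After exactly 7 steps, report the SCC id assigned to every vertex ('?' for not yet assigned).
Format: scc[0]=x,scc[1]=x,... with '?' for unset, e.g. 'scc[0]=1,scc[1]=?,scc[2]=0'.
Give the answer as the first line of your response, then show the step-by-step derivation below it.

scc[0]=2,scc[1]=0,scc[2]=3,scc[3]=4,scc[4]=0,scc[5]=1,scc[6]=5

step 1: low=(low[0]=0,low[1]=1,low[2]=?,low[3]=?,low[4]=1,low[5]=?,low[6]=?); scc=(scc[0]=?,scc[1]=?,scc[2]=?,scc[3]=?,scc[4]=?,scc[5]=?,scc[6]=?)
step 2: low=(low[0]=0,low[1]=1,low[2]=?,low[3]=?,low[4]=1,low[5]=?,low[6]=?); scc=(scc[0]=?,scc[1]=0,scc[2]=?,scc[3]=?,scc[4]=0,scc[5]=?,scc[6]=?)
step 3: low=(low[0]=0,low[1]=1,low[2]=?,low[3]=?,low[4]=1,low[5]=3,low[6]=?); scc=(scc[0]=?,scc[1]=0,scc[2]=?,scc[3]=?,scc[4]=0,scc[5]=1,scc[6]=?)
step 4: low=(low[0]=0,low[1]=1,low[2]=?,low[3]=?,low[4]=1,low[5]=3,low[6]=?); scc=(scc[0]=2,scc[1]=0,scc[2]=?,scc[3]=?,scc[4]=0,scc[5]=1,scc[6]=?)
step 5: low=(low[0]=0,low[1]=1,low[2]=4,low[3]=?,low[4]=1,low[5]=3,low[6]=?); scc=(scc[0]=2,scc[1]=0,scc[2]=3,scc[3]=?,scc[4]=0,scc[5]=1,scc[6]=?)
step 6: low=(low[0]=0,low[1]=1,low[2]=4,low[3]=5,low[4]=1,low[5]=3,low[6]=?); scc=(scc[0]=2,scc[1]=0,scc[2]=3,scc[3]=4,scc[4]=0,scc[5]=1,scc[6]=?)
step 7: low=(low[0]=0,low[1]=1,low[2]=4,low[3]=5,low[4]=1,low[5]=3,low[6]=6); scc=(scc[0]=2,scc[1]=0,scc[2]=3,scc[3]=4,scc[4]=0,scc[5]=1,scc[6]=5)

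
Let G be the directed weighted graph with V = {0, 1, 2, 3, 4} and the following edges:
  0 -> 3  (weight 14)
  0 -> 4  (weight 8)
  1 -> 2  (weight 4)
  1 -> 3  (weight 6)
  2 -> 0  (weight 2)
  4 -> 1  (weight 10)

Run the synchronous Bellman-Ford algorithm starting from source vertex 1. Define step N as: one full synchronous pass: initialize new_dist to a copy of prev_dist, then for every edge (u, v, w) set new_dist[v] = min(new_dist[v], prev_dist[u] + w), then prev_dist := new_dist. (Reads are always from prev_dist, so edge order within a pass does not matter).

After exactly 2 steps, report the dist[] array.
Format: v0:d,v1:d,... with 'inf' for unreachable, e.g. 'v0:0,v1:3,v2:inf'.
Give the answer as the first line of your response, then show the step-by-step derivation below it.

v0:6,v1:0,v2:4,v3:6,v4:inf

step 1: dist = v0:inf,v1:0,v2:4,v3:6,v4:inf
step 2: dist = v0:6,v1:0,v2:4,v3:6,v4:inf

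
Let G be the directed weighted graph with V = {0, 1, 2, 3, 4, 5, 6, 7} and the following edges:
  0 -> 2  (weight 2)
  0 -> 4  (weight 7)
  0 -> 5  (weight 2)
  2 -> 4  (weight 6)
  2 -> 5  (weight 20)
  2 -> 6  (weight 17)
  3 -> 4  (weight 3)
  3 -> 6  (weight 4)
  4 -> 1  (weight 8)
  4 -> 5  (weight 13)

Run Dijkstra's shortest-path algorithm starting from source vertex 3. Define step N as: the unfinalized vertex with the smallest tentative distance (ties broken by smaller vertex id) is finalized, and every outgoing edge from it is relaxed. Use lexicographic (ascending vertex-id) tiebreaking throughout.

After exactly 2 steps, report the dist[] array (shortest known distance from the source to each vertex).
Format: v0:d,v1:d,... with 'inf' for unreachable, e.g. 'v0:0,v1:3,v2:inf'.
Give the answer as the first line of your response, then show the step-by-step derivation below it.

v0:inf,v1:11,v2:inf,v3:0,v4:3,v5:16,v6:4,v7:inf

step 1: dist = v0:inf,v1:inf,v2:inf,v3:0,v4:3,v5:inf,v6:4,v7:inf
step 2: dist = v0:inf,v1:11,v2:inf,v3:0,v4:3,v5:16,v6:4,v7:inf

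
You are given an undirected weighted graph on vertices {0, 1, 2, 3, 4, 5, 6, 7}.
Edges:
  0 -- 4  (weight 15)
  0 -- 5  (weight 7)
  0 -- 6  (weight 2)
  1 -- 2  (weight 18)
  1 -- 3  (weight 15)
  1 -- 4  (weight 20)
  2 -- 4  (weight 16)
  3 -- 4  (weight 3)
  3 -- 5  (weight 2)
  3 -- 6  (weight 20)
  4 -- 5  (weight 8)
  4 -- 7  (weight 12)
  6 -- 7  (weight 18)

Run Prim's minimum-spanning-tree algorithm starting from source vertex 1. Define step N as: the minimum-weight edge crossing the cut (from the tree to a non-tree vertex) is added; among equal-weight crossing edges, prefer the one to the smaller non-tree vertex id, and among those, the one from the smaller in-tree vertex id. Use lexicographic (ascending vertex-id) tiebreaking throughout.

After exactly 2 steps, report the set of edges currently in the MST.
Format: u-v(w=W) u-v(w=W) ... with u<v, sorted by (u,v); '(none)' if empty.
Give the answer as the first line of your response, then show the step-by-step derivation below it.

1-3(w=15) 3-5(w=2)

step 1: add edge 1-3 (w=15); MST = {1-3(w=15)}
step 2: add edge 3-5 (w=2); MST = {1-3(w=15) 3-5(w=2)}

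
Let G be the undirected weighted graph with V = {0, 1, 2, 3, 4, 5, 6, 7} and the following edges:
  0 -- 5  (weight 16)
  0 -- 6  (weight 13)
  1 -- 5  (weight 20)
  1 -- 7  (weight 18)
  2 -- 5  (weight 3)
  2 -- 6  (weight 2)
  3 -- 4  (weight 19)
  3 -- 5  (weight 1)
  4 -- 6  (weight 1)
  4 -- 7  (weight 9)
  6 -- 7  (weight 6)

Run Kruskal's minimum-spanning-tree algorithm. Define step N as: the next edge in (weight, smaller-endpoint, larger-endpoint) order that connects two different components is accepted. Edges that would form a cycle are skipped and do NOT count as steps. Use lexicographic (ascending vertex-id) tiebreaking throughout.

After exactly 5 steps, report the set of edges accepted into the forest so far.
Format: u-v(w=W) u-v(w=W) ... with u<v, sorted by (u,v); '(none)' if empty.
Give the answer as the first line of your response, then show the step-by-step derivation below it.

2-5(w=3) 2-6(w=2) 3-5(w=1) 4-6(w=1) 6-7(w=6)

step 1: add edge 3-5 (w=1); MST = {3-5(w=1)}
step 2: add edge 4-6 (w=1); MST = {3-5(w=1) 4-6(w=1)}
step 3: add edge 2-6 (w=2); MST = {2-6(w=2) 3-5(w=1) 4-6(w=1)}
step 4: add edge 2-5 (w=3); MST = {2-5(w=3) 2-6(w=2) 3-5(w=1) 4-6(w=1)}
step 5: add edge 6-7 (w=6); MST = {2-5(w=3) 2-6(w=2) 3-5(w=1) 4-6(w=1) 6-7(w=6)}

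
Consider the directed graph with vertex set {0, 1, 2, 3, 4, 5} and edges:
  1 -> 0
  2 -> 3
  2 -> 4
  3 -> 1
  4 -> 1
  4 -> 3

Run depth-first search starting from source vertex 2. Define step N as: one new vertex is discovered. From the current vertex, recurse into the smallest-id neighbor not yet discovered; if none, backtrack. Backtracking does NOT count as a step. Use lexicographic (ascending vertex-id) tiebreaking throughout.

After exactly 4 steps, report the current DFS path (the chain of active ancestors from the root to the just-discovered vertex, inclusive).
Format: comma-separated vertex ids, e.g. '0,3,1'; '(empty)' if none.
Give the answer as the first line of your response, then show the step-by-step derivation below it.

2,3,1,0

step 1: discover 2; path=2; order=2
step 2: discover 3; path=2>3; order=2,3
step 3: discover 1; path=2>3>1; order=2,3,1
step 4: discover 0; path=2>3>1>0; order=2,3,1,0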